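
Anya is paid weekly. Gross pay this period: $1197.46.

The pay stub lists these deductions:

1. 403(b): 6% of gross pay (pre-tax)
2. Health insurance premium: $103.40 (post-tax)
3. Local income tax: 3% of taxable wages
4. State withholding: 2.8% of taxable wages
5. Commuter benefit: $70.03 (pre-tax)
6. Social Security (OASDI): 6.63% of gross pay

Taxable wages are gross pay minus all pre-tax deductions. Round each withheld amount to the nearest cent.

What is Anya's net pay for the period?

$811.56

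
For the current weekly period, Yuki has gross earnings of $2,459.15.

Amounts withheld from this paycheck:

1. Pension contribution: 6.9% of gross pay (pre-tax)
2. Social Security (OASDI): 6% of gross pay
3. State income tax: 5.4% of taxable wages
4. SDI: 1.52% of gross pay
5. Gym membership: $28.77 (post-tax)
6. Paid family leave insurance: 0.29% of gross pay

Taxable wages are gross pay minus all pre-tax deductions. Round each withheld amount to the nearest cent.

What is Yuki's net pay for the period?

Pension contribution: $2,459.15 × 0.069 = $169.68
Taxable wages = $2,459.15 − $169.68 = $2,289.47
State income tax: $2,289.47 × 0.054 = $123.63
SDI: $2,459.15 × 0.0152 = $37.38
Paid family leave insurance: $2,459.15 × 0.0029 = $7.13
Social Security (OASDI): $2,459.15 × 0.06 = $147.55
Gym membership: $28.77
Total deductions = $169.68 + $123.63 + $37.38 + $7.13 + $147.55 + $28.77 = $514.14
Net pay = $2,459.15 − $514.14 = $1,945.01

$1,945.01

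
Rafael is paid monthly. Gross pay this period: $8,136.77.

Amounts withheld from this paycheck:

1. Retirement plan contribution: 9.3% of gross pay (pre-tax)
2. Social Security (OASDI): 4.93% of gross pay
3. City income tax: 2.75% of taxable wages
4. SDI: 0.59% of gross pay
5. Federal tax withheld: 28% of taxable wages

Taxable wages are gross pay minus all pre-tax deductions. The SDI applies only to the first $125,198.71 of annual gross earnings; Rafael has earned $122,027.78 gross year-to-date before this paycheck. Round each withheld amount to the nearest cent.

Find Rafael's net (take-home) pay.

Retirement plan contribution: $8,136.77 × 0.093 = $756.72
Taxable wages = $8,136.77 − $756.72 = $7,380.05
Federal tax withheld: $7,380.05 × 0.28 = $2,066.41
City income tax: $7,380.05 × 0.0275 = $202.95
Social Security (OASDI): $8,136.77 × 0.0493 = $401.14
SDI: only $125,198.71 − $122,027.78 = $3,170.93 of this check is subject → $3,170.93 × 0.0059 = $18.71
Total deductions = $756.72 + $2,066.41 + $202.95 + $401.14 + $18.71 = $3,445.93
Net pay = $8,136.77 − $3,445.93 = $4,690.84

$4,690.84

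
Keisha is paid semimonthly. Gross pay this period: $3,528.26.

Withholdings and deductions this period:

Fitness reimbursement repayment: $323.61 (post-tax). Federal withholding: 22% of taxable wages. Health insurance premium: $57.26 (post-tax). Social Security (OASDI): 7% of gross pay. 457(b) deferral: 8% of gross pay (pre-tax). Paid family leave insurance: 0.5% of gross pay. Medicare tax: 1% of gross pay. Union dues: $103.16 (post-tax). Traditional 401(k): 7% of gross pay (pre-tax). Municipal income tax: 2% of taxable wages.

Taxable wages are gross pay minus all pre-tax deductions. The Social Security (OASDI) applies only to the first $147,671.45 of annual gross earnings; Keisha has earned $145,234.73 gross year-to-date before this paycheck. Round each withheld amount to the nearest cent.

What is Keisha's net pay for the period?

$1,571.74

Traditional 401(k): $3,528.26 × 0.07 = $246.98
457(b) deferral: $3,528.26 × 0.08 = $282.26
Pre-tax total = $246.98 + $282.26 = $529.24
Taxable wages = $3,528.26 − $529.24 = $2,999.02
Municipal income tax: $2,999.02 × 0.02 = $59.98
Federal withholding: $2,999.02 × 0.22 = $659.78
Paid family leave insurance: $3,528.26 × 0.005 = $17.64
Medicare tax: $3,528.26 × 0.01 = $35.28
Social Security (OASDI): only $147,671.45 − $145,234.73 = $2,436.72 of this check is subject → $2,436.72 × 0.07 = $170.57
Fitness reimbursement repayment: $323.61
Union dues: $103.16
Health insurance premium: $57.26
Total deductions = $246.98 + $282.26 + $59.98 + $659.78 + $17.64 + $35.28 + $170.57 + $323.61 + $103.16 + $57.26 = $1,956.52
Net pay = $3,528.26 − $1,956.52 = $1,571.74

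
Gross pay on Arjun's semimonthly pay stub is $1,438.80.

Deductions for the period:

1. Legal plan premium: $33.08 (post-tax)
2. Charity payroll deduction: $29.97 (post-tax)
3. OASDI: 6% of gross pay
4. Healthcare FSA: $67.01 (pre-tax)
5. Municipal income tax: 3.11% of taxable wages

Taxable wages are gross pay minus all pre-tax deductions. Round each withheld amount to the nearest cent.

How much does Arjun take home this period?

Healthcare FSA: $67.01
Taxable wages = $1,438.80 − $67.01 = $1,371.79
Municipal income tax: $1,371.79 × 0.0311 = $42.66
OASDI: $1,438.80 × 0.06 = $86.33
Legal plan premium: $33.08
Charity payroll deduction: $29.97
Total deductions = $67.01 + $42.66 + $86.33 + $33.08 + $29.97 = $259.05
Net pay = $1,438.80 − $259.05 = $1,179.75

$1,179.75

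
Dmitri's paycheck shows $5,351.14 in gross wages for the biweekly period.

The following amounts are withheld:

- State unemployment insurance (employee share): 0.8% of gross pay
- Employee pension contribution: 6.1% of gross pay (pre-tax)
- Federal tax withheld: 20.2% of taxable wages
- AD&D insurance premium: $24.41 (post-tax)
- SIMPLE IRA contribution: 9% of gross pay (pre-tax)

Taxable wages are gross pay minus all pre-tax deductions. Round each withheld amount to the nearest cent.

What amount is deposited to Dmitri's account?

$3,558.19

Employee pension contribution: $5,351.14 × 0.061 = $326.42
SIMPLE IRA contribution: $5,351.14 × 0.09 = $481.60
Pre-tax total = $326.42 + $481.60 = $808.02
Taxable wages = $5,351.14 − $808.02 = $4,543.12
Federal tax withheld: $4,543.12 × 0.202 = $917.71
State unemployment insurance (employee share): $5,351.14 × 0.008 = $42.81
AD&D insurance premium: $24.41
Total deductions = $326.42 + $481.60 + $917.71 + $42.81 + $24.41 = $1,792.95
Net pay = $5,351.14 − $1,792.95 = $3,558.19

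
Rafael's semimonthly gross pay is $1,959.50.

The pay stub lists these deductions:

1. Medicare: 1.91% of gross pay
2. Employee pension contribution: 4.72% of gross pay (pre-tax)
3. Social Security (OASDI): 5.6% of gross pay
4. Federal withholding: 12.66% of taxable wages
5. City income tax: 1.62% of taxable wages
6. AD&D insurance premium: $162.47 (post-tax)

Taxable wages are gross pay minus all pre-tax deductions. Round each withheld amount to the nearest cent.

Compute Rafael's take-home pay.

$1,290.77

Employee pension contribution: $1,959.50 × 0.0472 = $92.49
Taxable wages = $1,959.50 − $92.49 = $1,867.01
Federal withholding: $1,867.01 × 0.1266 = $236.36
City income tax: $1,867.01 × 0.0162 = $30.25
Social Security (OASDI): $1,959.50 × 0.056 = $109.73
Medicare: $1,959.50 × 0.0191 = $37.43
AD&D insurance premium: $162.47
Total deductions = $92.49 + $236.36 + $30.25 + $109.73 + $37.43 + $162.47 = $668.73
Net pay = $1,959.50 − $668.73 = $1,290.77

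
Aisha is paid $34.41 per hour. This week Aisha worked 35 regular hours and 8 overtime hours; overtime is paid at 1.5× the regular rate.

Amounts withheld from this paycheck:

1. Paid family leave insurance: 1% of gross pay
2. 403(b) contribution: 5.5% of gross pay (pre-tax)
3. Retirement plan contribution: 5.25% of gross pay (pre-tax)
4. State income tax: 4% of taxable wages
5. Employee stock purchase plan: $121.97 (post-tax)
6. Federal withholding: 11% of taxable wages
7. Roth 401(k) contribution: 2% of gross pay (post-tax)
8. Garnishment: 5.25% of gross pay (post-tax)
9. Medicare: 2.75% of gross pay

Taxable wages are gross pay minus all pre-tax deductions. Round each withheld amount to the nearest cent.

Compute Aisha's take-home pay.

Regular pay: 35 × $34.41 = $1,204.35
Overtime pay: 8 × $34.41 × 1.5 = $412.92
Gross pay = $1,204.35 + $412.92 = $1,617.27
403(b) contribution: $1,617.27 × 0.055 = $88.95
Retirement plan contribution: $1,617.27 × 0.0525 = $84.91
Pre-tax total = $88.95 + $84.91 = $173.86
Taxable wages = $1,617.27 − $173.86 = $1,443.41
State income tax: $1,443.41 × 0.04 = $57.74
Federal withholding: $1,443.41 × 0.11 = $158.78
Paid family leave insurance: $1,617.27 × 0.01 = $16.17
Medicare: $1,617.27 × 0.0275 = $44.47
Employee stock purchase plan: $121.97
Roth 401(k) contribution: $1,617.27 × 0.02 = $32.35
Garnishment: $1,617.27 × 0.0525 = $84.91
Total deductions = $88.95 + $84.91 + $57.74 + $158.78 + $16.17 + $44.47 + $121.97 + $32.35 + $84.91 = $690.25
Net pay = $1,617.27 − $690.25 = $927.02

$927.02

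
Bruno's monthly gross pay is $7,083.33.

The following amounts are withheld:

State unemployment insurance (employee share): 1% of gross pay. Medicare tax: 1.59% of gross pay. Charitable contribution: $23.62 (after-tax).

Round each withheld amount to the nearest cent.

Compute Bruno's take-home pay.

$6,876.26

State unemployment insurance (employee share): $7,083.33 × 0.01 = $70.83
Medicare tax: $7,083.33 × 0.0159 = $112.62
Charitable contribution: $23.62
Total deductions = $70.83 + $112.62 + $23.62 = $207.07
Net pay = $7,083.33 − $207.07 = $6,876.26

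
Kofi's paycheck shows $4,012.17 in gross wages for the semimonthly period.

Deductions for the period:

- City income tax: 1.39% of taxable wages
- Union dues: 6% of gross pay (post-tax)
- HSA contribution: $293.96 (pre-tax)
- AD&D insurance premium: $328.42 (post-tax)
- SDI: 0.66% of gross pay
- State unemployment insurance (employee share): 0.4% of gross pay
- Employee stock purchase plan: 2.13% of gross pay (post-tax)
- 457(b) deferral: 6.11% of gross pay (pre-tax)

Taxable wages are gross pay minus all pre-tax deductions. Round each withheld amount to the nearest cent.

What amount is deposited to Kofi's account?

HSA contribution: $293.96
457(b) deferral: $4,012.17 × 0.0611 = $245.14
Pre-tax total = $293.96 + $245.14 = $539.10
Taxable wages = $4,012.17 − $539.10 = $3,473.07
City income tax: $3,473.07 × 0.0139 = $48.28
SDI: $4,012.17 × 0.0066 = $26.48
State unemployment insurance (employee share): $4,012.17 × 0.004 = $16.05
Employee stock purchase plan: $4,012.17 × 0.0213 = $85.46
AD&D insurance premium: $328.42
Union dues: $4,012.17 × 0.06 = $240.73
Total deductions = $293.96 + $245.14 + $48.28 + $26.48 + $16.05 + $85.46 + $328.42 + $240.73 = $1,284.52
Net pay = $4,012.17 − $1,284.52 = $2,727.65

$2,727.65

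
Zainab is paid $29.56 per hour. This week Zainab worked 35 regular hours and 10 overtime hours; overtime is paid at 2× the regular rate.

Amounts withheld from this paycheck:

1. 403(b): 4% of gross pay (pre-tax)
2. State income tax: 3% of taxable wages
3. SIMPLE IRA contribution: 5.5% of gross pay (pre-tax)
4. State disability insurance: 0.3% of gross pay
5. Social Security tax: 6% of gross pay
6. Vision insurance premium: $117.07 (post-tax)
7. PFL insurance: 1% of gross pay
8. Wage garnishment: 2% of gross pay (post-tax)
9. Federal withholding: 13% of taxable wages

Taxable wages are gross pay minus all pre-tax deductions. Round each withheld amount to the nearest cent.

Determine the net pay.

$967.65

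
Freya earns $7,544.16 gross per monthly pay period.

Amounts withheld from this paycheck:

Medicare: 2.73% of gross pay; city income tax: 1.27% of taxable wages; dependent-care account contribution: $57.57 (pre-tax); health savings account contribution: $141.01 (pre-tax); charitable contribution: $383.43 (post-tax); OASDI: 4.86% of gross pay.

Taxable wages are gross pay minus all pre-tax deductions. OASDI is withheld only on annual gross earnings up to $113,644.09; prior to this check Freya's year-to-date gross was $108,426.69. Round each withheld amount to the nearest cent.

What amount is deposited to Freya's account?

Health savings account contribution: $141.01
Dependent-care account contribution: $57.57
Pre-tax total = $141.01 + $57.57 = $198.58
Taxable wages = $7,544.16 − $198.58 = $7,345.58
City income tax: $7,345.58 × 0.0127 = $93.29
Medicare: $7,544.16 × 0.0273 = $205.96
OASDI: only $113,644.09 − $108,426.69 = $5,217.40 of this check is subject → $5,217.40 × 0.0486 = $253.57
Charitable contribution: $383.43
Total deductions = $141.01 + $57.57 + $93.29 + $205.96 + $253.57 + $383.43 = $1,134.83
Net pay = $7,544.16 − $1,134.83 = $6,409.33

$6,409.33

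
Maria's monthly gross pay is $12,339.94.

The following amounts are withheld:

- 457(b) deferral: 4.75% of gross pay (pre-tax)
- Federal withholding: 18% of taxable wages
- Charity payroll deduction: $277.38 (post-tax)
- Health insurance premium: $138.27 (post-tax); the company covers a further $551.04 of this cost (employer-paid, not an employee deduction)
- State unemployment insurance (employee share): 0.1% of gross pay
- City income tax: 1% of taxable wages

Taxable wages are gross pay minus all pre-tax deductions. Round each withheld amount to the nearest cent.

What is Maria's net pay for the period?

457(b) deferral: $12,339.94 × 0.0475 = $586.15
Taxable wages = $12,339.94 − $586.15 = $11,753.79
Federal withholding: $11,753.79 × 0.18 = $2,115.68
City income tax: $11,753.79 × 0.01 = $117.54
State unemployment insurance (employee share): $12,339.94 × 0.001 = $12.34
Health insurance premium: $138.27
Charity payroll deduction: $277.38
(Employer's $551.04 toward health insurance premium is not withheld from the employee.)
Total deductions = $586.15 + $2,115.68 + $117.54 + $12.34 + $138.27 + $277.38 = $3,247.36
Net pay = $12,339.94 − $3,247.36 = $9,092.58

$9,092.58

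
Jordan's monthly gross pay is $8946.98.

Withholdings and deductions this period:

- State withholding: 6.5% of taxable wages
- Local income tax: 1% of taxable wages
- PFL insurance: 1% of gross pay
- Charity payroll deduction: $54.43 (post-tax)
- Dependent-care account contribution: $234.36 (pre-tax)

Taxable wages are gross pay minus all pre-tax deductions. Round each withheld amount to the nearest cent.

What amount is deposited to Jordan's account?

Dependent-care account contribution: $234.36
Taxable wages = $8946.98 − $234.36 = $8712.62
State withholding: $8712.62 × 0.065 = $566.32
Local income tax: $8712.62 × 0.01 = $87.13
PFL insurance: $8946.98 × 0.01 = $89.47
Charity payroll deduction: $54.43
Total deductions = $234.36 + $566.32 + $87.13 + $89.47 + $54.43 = $1031.71
Net pay = $8946.98 − $1031.71 = $7915.27

$7915.27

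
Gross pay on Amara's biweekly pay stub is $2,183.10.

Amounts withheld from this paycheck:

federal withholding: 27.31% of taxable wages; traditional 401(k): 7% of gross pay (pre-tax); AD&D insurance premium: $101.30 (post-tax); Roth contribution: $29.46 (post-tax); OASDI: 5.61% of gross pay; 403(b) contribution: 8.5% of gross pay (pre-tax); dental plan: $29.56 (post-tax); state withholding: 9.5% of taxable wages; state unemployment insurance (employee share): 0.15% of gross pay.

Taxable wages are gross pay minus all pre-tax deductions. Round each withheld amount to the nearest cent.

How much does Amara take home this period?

Traditional 401(k): $2,183.10 × 0.07 = $152.82
403(b) contribution: $2,183.10 × 0.085 = $185.56
Pre-tax total = $152.82 + $185.56 = $338.38
Taxable wages = $2,183.10 − $338.38 = $1,844.72
Federal withholding: $1,844.72 × 0.2731 = $503.79
State withholding: $1,844.72 × 0.095 = $175.25
OASDI: $2,183.10 × 0.0561 = $122.47
State unemployment insurance (employee share): $2,183.10 × 0.0015 = $3.27
Roth contribution: $29.46
AD&D insurance premium: $101.30
Dental plan: $29.56
Total deductions = $152.82 + $185.56 + $503.79 + $175.25 + $122.47 + $3.27 + $29.46 + $101.30 + $29.56 = $1,303.48
Net pay = $2,183.10 − $1,303.48 = $879.62

$879.62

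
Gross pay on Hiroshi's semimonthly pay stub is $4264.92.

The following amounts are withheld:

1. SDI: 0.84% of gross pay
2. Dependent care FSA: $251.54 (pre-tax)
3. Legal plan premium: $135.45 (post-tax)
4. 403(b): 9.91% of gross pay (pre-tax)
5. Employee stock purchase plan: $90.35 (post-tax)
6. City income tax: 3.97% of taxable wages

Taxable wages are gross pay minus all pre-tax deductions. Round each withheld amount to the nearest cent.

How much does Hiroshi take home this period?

$3186.55

403(b): $4264.92 × 0.0991 = $422.65
Dependent care FSA: $251.54
Pre-tax total = $422.65 + $251.54 = $674.19
Taxable wages = $4264.92 − $674.19 = $3590.73
City income tax: $3590.73 × 0.0397 = $142.55
SDI: $4264.92 × 0.0084 = $35.83
Legal plan premium: $135.45
Employee stock purchase plan: $90.35
Total deductions = $422.65 + $251.54 + $142.55 + $35.83 + $135.45 + $90.35 = $1078.37
Net pay = $4264.92 − $1078.37 = $3186.55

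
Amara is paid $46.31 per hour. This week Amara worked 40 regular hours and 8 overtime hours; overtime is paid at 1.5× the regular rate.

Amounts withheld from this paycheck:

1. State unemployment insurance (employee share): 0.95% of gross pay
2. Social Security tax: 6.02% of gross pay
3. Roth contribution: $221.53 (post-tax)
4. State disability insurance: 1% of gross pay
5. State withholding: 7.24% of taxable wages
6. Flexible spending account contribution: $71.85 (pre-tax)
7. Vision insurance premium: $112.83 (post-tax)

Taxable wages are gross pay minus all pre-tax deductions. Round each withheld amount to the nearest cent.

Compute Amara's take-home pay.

$1640.83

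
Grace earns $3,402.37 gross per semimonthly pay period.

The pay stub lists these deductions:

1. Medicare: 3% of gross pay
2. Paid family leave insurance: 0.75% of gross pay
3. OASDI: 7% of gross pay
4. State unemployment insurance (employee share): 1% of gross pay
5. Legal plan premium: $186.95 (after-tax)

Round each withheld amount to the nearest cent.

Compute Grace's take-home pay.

Paid family leave insurance: $3,402.37 × 0.0075 = $25.52
OASDI: $3,402.37 × 0.07 = $238.17
Medicare: $3,402.37 × 0.03 = $102.07
State unemployment insurance (employee share): $3,402.37 × 0.01 = $34.02
Legal plan premium: $186.95
Total deductions = $25.52 + $238.17 + $102.07 + $34.02 + $186.95 = $586.73
Net pay = $3,402.37 − $586.73 = $2,815.64

$2,815.64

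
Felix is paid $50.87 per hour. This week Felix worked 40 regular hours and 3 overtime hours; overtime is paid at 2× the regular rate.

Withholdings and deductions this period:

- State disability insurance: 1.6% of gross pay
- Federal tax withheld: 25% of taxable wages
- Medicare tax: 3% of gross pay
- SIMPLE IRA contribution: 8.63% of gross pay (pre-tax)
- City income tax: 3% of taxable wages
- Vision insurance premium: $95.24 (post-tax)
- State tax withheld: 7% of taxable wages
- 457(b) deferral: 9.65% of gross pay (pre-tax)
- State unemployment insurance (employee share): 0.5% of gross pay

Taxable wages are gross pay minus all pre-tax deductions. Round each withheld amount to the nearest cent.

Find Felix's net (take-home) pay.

Regular pay: 40 × $50.87 = $2,034.80
Overtime pay: 3 × $50.87 × 2 = $305.22
Gross pay = $2,034.80 + $305.22 = $2,340.02
SIMPLE IRA contribution: $2,340.02 × 0.0863 = $201.94
457(b) deferral: $2,340.02 × 0.0965 = $225.81
Pre-tax total = $201.94 + $225.81 = $427.75
Taxable wages = $2,340.02 − $427.75 = $1,912.27
State tax withheld: $1,912.27 × 0.07 = $133.86
City income tax: $1,912.27 × 0.03 = $57.37
Federal tax withheld: $1,912.27 × 0.25 = $478.07
State unemployment insurance (employee share): $2,340.02 × 0.005 = $11.70
Medicare tax: $2,340.02 × 0.03 = $70.20
State disability insurance: $2,340.02 × 0.016 = $37.44
Vision insurance premium: $95.24
Total deductions = $201.94 + $225.81 + $133.86 + $57.37 + $478.07 + $11.70 + $70.20 + $37.44 + $95.24 = $1,311.63
Net pay = $2,340.02 − $1,311.63 = $1,028.39

$1,028.39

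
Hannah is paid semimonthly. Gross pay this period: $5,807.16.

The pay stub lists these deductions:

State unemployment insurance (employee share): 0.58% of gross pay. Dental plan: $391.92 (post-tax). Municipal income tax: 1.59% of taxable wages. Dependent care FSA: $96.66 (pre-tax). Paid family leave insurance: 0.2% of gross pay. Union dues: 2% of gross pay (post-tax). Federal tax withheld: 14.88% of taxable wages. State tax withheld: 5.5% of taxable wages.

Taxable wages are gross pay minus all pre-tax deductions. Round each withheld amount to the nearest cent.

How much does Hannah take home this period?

Dependent care FSA: $96.66
Taxable wages = $5,807.16 − $96.66 = $5,710.50
State tax withheld: $5,710.50 × 0.055 = $314.08
Municipal income tax: $5,710.50 × 0.0159 = $90.80
Federal tax withheld: $5,710.50 × 0.1488 = $849.72
Paid family leave insurance: $5,807.16 × 0.002 = $11.61
State unemployment insurance (employee share): $5,807.16 × 0.0058 = $33.68
Union dues: $5,807.16 × 0.02 = $116.14
Dental plan: $391.92
Total deductions = $96.66 + $314.08 + $90.80 + $849.72 + $11.61 + $33.68 + $116.14 + $391.92 = $1,904.61
Net pay = $5,807.16 − $1,904.61 = $3,902.55

$3,902.55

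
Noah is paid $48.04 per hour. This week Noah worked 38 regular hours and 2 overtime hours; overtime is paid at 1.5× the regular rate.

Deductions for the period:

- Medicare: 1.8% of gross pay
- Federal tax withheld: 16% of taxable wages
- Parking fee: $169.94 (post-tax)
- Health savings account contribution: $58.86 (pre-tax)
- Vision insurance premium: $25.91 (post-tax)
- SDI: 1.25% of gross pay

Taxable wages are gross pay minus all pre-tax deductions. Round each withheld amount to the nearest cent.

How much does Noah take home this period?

Regular pay: 38 × $48.04 = $1825.52
Overtime pay: 2 × $48.04 × 1.5 = $144.12
Gross pay = $1825.52 + $144.12 = $1969.64
Health savings account contribution: $58.86
Taxable wages = $1969.64 − $58.86 = $1910.78
Federal tax withheld: $1910.78 × 0.16 = $305.72
Medicare: $1969.64 × 0.018 = $35.45
SDI: $1969.64 × 0.0125 = $24.62
Vision insurance premium: $25.91
Parking fee: $169.94
Total deductions = $58.86 + $305.72 + $35.45 + $24.62 + $25.91 + $169.94 = $620.50
Net pay = $1969.64 − $620.50 = $1349.14

$1349.14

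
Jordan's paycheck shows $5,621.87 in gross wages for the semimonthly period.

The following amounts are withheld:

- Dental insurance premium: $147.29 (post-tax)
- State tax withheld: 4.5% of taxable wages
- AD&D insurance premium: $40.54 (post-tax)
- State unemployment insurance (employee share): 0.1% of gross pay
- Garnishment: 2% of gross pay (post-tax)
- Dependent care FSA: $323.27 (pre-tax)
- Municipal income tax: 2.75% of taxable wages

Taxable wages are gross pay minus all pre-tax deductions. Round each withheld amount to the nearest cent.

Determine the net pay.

$4,608.56

Dependent care FSA: $323.27
Taxable wages = $5,621.87 − $323.27 = $5,298.60
State tax withheld: $5,298.60 × 0.045 = $238.44
Municipal income tax: $5,298.60 × 0.0275 = $145.71
State unemployment insurance (employee share): $5,621.87 × 0.001 = $5.62
Garnishment: $5,621.87 × 0.02 = $112.44
Dental insurance premium: $147.29
AD&D insurance premium: $40.54
Total deductions = $323.27 + $238.44 + $145.71 + $5.62 + $112.44 + $147.29 + $40.54 = $1,013.31
Net pay = $5,621.87 − $1,013.31 = $4,608.56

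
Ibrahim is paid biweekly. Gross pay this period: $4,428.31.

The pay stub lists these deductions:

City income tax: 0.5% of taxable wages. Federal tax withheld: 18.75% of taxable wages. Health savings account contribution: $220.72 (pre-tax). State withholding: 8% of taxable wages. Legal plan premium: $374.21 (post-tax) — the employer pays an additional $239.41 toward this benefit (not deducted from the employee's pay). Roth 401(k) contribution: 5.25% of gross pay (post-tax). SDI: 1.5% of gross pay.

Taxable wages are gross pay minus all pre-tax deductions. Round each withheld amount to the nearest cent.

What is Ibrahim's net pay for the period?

$2,387.90

Health savings account contribution: $220.72
Taxable wages = $4,428.31 − $220.72 = $4,207.59
City income tax: $4,207.59 × 0.005 = $21.04
State withholding: $4,207.59 × 0.08 = $336.61
Federal tax withheld: $4,207.59 × 0.1875 = $788.92
SDI: $4,428.31 × 0.015 = $66.42
Roth 401(k) contribution: $4,428.31 × 0.0525 = $232.49
Legal plan premium: $374.21
(Employer's $239.41 toward legal plan premium is not withheld from the employee.)
Total deductions = $220.72 + $21.04 + $336.61 + $788.92 + $66.42 + $232.49 + $374.21 = $2,040.41
Net pay = $4,428.31 − $2,040.41 = $2,387.90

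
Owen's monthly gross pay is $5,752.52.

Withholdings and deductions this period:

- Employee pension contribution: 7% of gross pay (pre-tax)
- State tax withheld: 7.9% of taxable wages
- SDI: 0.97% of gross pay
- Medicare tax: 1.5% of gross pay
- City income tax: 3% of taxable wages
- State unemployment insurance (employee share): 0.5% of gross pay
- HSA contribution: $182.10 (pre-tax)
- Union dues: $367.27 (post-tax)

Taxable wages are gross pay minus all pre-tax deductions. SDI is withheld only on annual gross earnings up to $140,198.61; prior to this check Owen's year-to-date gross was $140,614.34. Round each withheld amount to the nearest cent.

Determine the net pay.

HSA contribution: $182.10
Employee pension contribution: $5,752.52 × 0.07 = $402.68
Pre-tax total = $182.10 + $402.68 = $584.78
Taxable wages = $5,752.52 − $584.78 = $5,167.74
State tax withheld: $5,167.74 × 0.079 = $408.25
City income tax: $5,167.74 × 0.03 = $155.03
SDI: annual cap $140,198.61 already reached (YTD $140,614.34), so $0.00
Medicare tax: $5,752.52 × 0.015 = $86.29
State unemployment insurance (employee share): $5,752.52 × 0.005 = $28.76
Union dues: $367.27
Total deductions = $182.10 + $402.68 + $408.25 + $155.03 + $0.00 + $86.29 + $28.76 + $367.27 = $1,630.38
Net pay = $5,752.52 − $1,630.38 = $4,122.14

$4,122.14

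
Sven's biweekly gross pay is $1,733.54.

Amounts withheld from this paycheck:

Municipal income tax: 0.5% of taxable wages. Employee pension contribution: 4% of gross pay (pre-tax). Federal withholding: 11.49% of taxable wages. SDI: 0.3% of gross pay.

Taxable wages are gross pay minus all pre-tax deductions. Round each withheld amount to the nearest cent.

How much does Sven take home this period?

$1,459.46

Employee pension contribution: $1,733.54 × 0.04 = $69.34
Taxable wages = $1,733.54 − $69.34 = $1,664.20
Municipal income tax: $1,664.20 × 0.005 = $8.32
Federal withholding: $1,664.20 × 0.1149 = $191.22
SDI: $1,733.54 × 0.003 = $5.20
Total deductions = $69.34 + $8.32 + $191.22 + $5.20 = $274.08
Net pay = $1,733.54 − $274.08 = $1,459.46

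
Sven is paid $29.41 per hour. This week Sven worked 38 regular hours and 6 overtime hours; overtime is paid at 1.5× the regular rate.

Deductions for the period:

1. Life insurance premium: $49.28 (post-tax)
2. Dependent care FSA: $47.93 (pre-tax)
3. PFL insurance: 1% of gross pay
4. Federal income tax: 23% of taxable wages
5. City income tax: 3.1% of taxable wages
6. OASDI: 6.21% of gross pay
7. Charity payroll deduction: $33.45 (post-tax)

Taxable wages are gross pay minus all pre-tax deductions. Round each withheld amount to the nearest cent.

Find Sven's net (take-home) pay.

$803.69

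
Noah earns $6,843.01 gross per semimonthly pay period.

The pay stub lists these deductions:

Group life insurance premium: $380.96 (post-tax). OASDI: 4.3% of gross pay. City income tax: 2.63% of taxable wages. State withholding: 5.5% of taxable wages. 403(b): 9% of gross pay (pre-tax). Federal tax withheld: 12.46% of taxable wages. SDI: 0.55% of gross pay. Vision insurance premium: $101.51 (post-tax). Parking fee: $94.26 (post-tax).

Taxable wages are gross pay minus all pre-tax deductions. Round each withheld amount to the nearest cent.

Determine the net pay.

403(b): $6,843.01 × 0.09 = $615.87
Taxable wages = $6,843.01 − $615.87 = $6,227.14
Federal tax withheld: $6,227.14 × 0.1246 = $775.90
City income tax: $6,227.14 × 0.0263 = $163.77
State withholding: $6,227.14 × 0.055 = $342.49
SDI: $6,843.01 × 0.0055 = $37.64
OASDI: $6,843.01 × 0.043 = $294.25
Group life insurance premium: $380.96
Vision insurance premium: $101.51
Parking fee: $94.26
Total deductions = $615.87 + $775.90 + $163.77 + $342.49 + $37.64 + $294.25 + $380.96 + $101.51 + $94.26 = $2,806.65
Net pay = $6,843.01 − $2,806.65 = $4,036.36

$4,036.36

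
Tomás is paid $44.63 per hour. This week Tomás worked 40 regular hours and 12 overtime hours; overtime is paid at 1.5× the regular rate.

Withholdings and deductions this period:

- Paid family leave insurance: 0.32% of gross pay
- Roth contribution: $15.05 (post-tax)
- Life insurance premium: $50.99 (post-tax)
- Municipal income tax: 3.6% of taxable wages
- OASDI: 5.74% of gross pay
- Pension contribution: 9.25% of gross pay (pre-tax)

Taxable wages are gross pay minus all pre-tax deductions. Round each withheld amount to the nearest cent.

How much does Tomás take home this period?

$2,041.63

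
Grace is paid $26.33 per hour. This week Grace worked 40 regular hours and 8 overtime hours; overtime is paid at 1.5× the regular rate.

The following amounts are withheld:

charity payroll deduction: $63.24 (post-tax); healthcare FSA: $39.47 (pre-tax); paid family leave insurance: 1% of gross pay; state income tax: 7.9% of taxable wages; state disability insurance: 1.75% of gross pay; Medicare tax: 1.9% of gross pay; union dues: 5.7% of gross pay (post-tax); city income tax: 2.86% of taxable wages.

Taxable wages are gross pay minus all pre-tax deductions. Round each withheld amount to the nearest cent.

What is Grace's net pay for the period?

Regular pay: 40 × $26.33 = $1,053.20
Overtime pay: 8 × $26.33 × 1.5 = $315.96
Gross pay = $1,053.20 + $315.96 = $1,369.16
Healthcare FSA: $39.47
Taxable wages = $1,369.16 − $39.47 = $1,329.69
City income tax: $1,329.69 × 0.0286 = $38.03
State income tax: $1,329.69 × 0.079 = $105.05
Medicare tax: $1,369.16 × 0.019 = $26.01
State disability insurance: $1,369.16 × 0.0175 = $23.96
Paid family leave insurance: $1,369.16 × 0.01 = $13.69
Charity payroll deduction: $63.24
Union dues: $1,369.16 × 0.057 = $78.04
Total deductions = $39.47 + $38.03 + $105.05 + $26.01 + $23.96 + $13.69 + $63.24 + $78.04 = $387.49
Net pay = $1,369.16 − $387.49 = $981.67

$981.67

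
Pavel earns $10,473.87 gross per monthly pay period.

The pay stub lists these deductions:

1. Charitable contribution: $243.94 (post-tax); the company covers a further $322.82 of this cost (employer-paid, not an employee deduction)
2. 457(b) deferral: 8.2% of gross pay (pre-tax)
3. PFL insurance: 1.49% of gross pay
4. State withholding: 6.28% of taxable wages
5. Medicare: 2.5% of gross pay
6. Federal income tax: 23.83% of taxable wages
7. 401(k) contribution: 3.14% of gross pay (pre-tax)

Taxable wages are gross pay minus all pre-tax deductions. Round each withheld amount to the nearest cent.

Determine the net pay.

$5,828.23

457(b) deferral: $10,473.87 × 0.082 = $858.86
401(k) contribution: $10,473.87 × 0.0314 = $328.88
Pre-tax total = $858.86 + $328.88 = $1,187.74
Taxable wages = $10,473.87 − $1,187.74 = $9,286.13
State withholding: $9,286.13 × 0.0628 = $583.17
Federal income tax: $9,286.13 × 0.2383 = $2,212.88
Medicare: $10,473.87 × 0.025 = $261.85
PFL insurance: $10,473.87 × 0.0149 = $156.06
Charitable contribution: $243.94
(Employer's $322.82 toward charitable contribution is not withheld from the employee.)
Total deductions = $858.86 + $328.88 + $583.17 + $2,212.88 + $261.85 + $156.06 + $243.94 = $4,645.64
Net pay = $10,473.87 − $4,645.64 = $5,828.23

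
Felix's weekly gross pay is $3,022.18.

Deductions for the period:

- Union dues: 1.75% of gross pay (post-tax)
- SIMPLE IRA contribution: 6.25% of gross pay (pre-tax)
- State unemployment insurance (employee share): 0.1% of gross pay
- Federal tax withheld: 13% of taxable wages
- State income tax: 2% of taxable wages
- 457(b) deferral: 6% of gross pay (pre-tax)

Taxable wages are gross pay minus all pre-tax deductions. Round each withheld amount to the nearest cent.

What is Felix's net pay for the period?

$2,198.26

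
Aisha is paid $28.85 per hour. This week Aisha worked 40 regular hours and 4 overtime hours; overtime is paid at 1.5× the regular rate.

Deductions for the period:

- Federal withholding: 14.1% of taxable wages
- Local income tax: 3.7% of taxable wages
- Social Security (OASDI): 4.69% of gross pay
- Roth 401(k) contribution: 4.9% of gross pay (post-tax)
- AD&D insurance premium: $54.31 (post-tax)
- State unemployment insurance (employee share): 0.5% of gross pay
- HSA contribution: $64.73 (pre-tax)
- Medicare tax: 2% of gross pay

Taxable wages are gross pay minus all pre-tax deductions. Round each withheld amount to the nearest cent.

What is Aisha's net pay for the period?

$822.91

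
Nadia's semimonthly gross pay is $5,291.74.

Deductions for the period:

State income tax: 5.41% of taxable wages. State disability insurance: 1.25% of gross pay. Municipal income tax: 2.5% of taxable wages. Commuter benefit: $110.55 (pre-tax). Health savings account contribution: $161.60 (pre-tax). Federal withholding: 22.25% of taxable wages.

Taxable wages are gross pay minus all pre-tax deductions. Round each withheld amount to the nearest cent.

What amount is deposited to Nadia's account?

$3,439.53

Commuter benefit: $110.55
Health savings account contribution: $161.60
Pre-tax total = $110.55 + $161.60 = $272.15
Taxable wages = $5,291.74 − $272.15 = $5,019.59
Municipal income tax: $5,019.59 × 0.025 = $125.49
State income tax: $5,019.59 × 0.0541 = $271.56
Federal withholding: $5,019.59 × 0.2225 = $1,116.86
State disability insurance: $5,291.74 × 0.0125 = $66.15
Total deductions = $110.55 + $161.60 + $125.49 + $271.56 + $1,116.86 + $66.15 = $1,852.21
Net pay = $5,291.74 − $1,852.21 = $3,439.53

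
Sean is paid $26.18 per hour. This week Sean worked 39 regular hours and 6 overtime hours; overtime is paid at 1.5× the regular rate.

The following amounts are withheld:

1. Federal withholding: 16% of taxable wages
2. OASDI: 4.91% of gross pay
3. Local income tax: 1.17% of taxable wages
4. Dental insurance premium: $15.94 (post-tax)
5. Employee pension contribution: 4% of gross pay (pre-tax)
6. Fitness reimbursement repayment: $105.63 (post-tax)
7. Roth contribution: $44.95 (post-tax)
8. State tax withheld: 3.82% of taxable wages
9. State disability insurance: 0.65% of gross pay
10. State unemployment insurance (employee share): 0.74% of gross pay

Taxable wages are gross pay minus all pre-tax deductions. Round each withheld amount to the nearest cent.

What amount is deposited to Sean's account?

$707.47

Regular pay: 39 × $26.18 = $1021.02
Overtime pay: 6 × $26.18 × 1.5 = $235.62
Gross pay = $1021.02 + $235.62 = $1256.64
Employee pension contribution: $1256.64 × 0.04 = $50.27
Taxable wages = $1256.64 − $50.27 = $1206.37
Local income tax: $1206.37 × 0.0117 = $14.11
Federal withholding: $1206.37 × 0.16 = $193.02
State tax withheld: $1206.37 × 0.0382 = $46.08
State disability insurance: $1256.64 × 0.0065 = $8.17
OASDI: $1256.64 × 0.0491 = $61.70
State unemployment insurance (employee share): $1256.64 × 0.0074 = $9.30
Dental insurance premium: $15.94
Roth contribution: $44.95
Fitness reimbursement repayment: $105.63
Total deductions = $50.27 + $14.11 + $193.02 + $46.08 + $8.17 + $61.70 + $9.30 + $15.94 + $44.95 + $105.63 = $549.17
Net pay = $1256.64 − $549.17 = $707.47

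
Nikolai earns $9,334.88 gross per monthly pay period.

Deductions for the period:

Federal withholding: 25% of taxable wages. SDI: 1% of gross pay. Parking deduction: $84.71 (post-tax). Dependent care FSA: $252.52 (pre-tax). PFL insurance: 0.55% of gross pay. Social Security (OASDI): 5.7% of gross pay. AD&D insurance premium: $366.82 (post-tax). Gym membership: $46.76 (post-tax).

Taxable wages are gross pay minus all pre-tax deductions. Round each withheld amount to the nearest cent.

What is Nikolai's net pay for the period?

Dependent care FSA: $252.52
Taxable wages = $9,334.88 − $252.52 = $9,082.36
Federal withholding: $9,082.36 × 0.25 = $2,270.59
SDI: $9,334.88 × 0.01 = $93.35
Social Security (OASDI): $9,334.88 × 0.057 = $532.09
PFL insurance: $9,334.88 × 0.0055 = $51.34
Parking deduction: $84.71
Gym membership: $46.76
AD&D insurance premium: $366.82
Total deductions = $252.52 + $2,270.59 + $93.35 + $532.09 + $51.34 + $84.71 + $46.76 + $366.82 = $3,698.18
Net pay = $9,334.88 − $3,698.18 = $5,636.70

$5,636.70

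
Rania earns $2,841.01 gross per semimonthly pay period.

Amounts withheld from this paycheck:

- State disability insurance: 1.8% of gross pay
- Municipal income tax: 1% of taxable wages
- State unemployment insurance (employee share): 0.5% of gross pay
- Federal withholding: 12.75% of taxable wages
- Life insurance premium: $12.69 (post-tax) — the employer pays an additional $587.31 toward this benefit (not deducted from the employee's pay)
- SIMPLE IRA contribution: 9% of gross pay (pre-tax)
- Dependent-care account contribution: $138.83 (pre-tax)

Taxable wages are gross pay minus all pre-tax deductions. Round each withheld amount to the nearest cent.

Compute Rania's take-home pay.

$2,032.06

SIMPLE IRA contribution: $2,841.01 × 0.09 = $255.69
Dependent-care account contribution: $138.83
Pre-tax total = $255.69 + $138.83 = $394.52
Taxable wages = $2,841.01 − $394.52 = $2,446.49
Federal withholding: $2,446.49 × 0.1275 = $311.93
Municipal income tax: $2,446.49 × 0.01 = $24.46
State disability insurance: $2,841.01 × 0.018 = $51.14
State unemployment insurance (employee share): $2,841.01 × 0.005 = $14.21
Life insurance premium: $12.69
(Employer's $587.31 toward life insurance premium is not withheld from the employee.)
Total deductions = $255.69 + $138.83 + $311.93 + $24.46 + $51.14 + $14.21 + $12.69 = $808.95
Net pay = $2,841.01 − $808.95 = $2,032.06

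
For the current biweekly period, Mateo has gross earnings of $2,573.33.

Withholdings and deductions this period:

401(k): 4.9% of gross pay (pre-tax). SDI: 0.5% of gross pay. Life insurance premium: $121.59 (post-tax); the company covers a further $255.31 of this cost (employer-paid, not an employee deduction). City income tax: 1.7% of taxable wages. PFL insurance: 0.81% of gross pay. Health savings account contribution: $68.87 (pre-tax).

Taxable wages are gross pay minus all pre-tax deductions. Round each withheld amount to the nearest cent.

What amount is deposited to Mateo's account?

$2,182.64

Health savings account contribution: $68.87
401(k): $2,573.33 × 0.049 = $126.09
Pre-tax total = $68.87 + $126.09 = $194.96
Taxable wages = $2,573.33 − $194.96 = $2,378.37
City income tax: $2,378.37 × 0.017 = $40.43
SDI: $2,573.33 × 0.005 = $12.87
PFL insurance: $2,573.33 × 0.0081 = $20.84
Life insurance premium: $121.59
(Employer's $255.31 toward life insurance premium is not withheld from the employee.)
Total deductions = $68.87 + $126.09 + $40.43 + $12.87 + $20.84 + $121.59 = $390.69
Net pay = $2,573.33 − $390.69 = $2,182.64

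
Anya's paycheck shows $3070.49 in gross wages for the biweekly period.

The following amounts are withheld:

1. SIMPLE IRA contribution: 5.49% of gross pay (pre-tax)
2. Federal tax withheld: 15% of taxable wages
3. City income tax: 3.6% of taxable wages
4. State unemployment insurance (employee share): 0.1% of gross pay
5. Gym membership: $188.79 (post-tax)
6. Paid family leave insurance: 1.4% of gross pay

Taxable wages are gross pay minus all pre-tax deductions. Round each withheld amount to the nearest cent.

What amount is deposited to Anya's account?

$2127.31

SIMPLE IRA contribution: $3070.49 × 0.0549 = $168.57
Taxable wages = $3070.49 − $168.57 = $2901.92
Federal tax withheld: $2901.92 × 0.15 = $435.29
City income tax: $2901.92 × 0.036 = $104.47
State unemployment insurance (employee share): $3070.49 × 0.001 = $3.07
Paid family leave insurance: $3070.49 × 0.014 = $42.99
Gym membership: $188.79
Total deductions = $168.57 + $435.29 + $104.47 + $3.07 + $42.99 + $188.79 = $943.18
Net pay = $3070.49 − $943.18 = $2127.31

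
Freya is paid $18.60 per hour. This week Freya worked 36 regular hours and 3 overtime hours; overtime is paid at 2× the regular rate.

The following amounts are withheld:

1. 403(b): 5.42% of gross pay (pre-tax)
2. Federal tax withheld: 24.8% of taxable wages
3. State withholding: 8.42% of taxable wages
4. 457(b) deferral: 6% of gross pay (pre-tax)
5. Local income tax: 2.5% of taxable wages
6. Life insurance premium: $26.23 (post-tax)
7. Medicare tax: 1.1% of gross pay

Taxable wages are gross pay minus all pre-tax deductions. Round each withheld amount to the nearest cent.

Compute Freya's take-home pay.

Regular pay: 36 × $18.60 = $669.60
Overtime pay: 3 × $18.60 × 2 = $111.60
Gross pay = $669.60 + $111.60 = $781.20
457(b) deferral: $781.20 × 0.06 = $46.87
403(b): $781.20 × 0.0542 = $42.34
Pre-tax total = $46.87 + $42.34 = $89.21
Taxable wages = $781.20 − $89.21 = $691.99
Federal tax withheld: $691.99 × 0.248 = $171.61
State withholding: $691.99 × 0.0842 = $58.27
Local income tax: $691.99 × 0.025 = $17.30
Medicare tax: $781.20 × 0.011 = $8.59
Life insurance premium: $26.23
Total deductions = $46.87 + $42.34 + $171.61 + $58.27 + $17.30 + $8.59 + $26.23 = $371.21
Net pay = $781.20 − $371.21 = $409.99

$409.99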